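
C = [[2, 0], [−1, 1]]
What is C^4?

tr C = 3 and det C = 2, so the characteristic polynomial is λ² − (3)λ + (2) with roots 2 and 1.
Eigenvectors give P = [[−1, 0], [1, 1]] with P⁻¹ = [[−1, 0], [1, 1]], and C = P·diag(2, 1)·P⁻¹.
Then C^4 = P·diag(16, 1)·P⁻¹ = [[−16, 0], [16, 1]] · [[−1, 0], [1, 1]] = [[16, 0], [−15, 1]].

[[16, 0], [−15, 1]]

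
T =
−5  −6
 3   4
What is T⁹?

tr T = −1 and det T = −2, so the characteristic polynomial is λ² − (−1)λ + (−2) with roots −2 and 1.
Eigenvectors give P = [[−2, −1], [1, 1]] with P⁻¹ = [[−1, −1], [1, 2]], and T = P·diag(−2, 1)·P⁻¹.
Then T⁹ = P·diag(−512, 1)·P⁻¹ = [[1024, −1], [−512, 1]] · [[−1, −1], [1, 2]] = [[−1025, −1026], [513, 514]].

[[−1025, −1026], [513, 514]]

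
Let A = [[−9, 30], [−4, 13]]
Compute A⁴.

[[−399, 1200], [−160, 481]]

tr A = 4 and det A = 3, so the characteristic polynomial is λ² − (4)λ + (3) with roots 1 and 3.
Eigenvectors give P = [[3, −5], [1, −2]] with P⁻¹ = [[2, −5], [1, −3]], and A = P·diag(1, 3)·P⁻¹.
Then A⁴ = P·diag(1, 81)·P⁻¹ = [[3, −405], [1, −162]] · [[2, −5], [1, −3]] = [[−399, 1200], [−160, 481]].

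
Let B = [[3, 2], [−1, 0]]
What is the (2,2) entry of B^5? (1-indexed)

−30

tr B = 3 and det B = 2, so the characteristic polynomial is λ² − (3)λ + (2) with roots 2 and 1.
Eigenvectors give P = [[2, −1], [−1, 1]] with P⁻¹ = [[1, 1], [1, 2]], and B = P·diag(2, 1)·P⁻¹.
Then B^5 = P·diag(32, 1)·P⁻¹ = [[64, −1], [−32, 1]] · [[1, 1], [1, 2]] = [[63, 62], [−31, −30]].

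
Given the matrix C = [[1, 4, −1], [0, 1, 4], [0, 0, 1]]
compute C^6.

[[1, 24, 234], [0, 1, 24], [0, 0, 1]]

C = I + N where N = [[0, 4, −1], [0, 0, 4], [0, 0, 0]] is strictly upper-triangular, so N^3 = 0.
(I + N)^6 = I + 6·N + 15·N^2 = [[1, 24, 234], [0, 1, 24], [0, 0, 1]].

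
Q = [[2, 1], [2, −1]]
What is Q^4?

[[38, 9], [18, 11]]

Q^2 = [[6, 1], [2, 3]]
Q^3 = [[14, 5], [10, −1]]
Q^4 = [[38, 9], [18, 11]]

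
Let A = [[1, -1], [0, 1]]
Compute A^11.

[[1, -11], [0, 1]]

A = I + N where N = [[0, -1], [0, 0]] is strictly upper-triangular, so N^2 = 0.
(I + N)^11 = I + 11·N = [[1, -11], [0, 1]].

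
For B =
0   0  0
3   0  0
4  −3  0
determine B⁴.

[[0, 0, 0], [0, 0, 0], [0, 0, 0]]

B is strictly triangular, hence nilpotent: B³ = 0, so B⁴ = 0.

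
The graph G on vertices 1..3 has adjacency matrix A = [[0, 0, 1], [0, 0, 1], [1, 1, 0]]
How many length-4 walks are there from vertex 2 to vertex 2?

2

The number of length-4 walks from vertex 2 to vertex 2 is entry (2,2) of A^4, where A is the adjacency matrix.
A^2 = [[1, 1, 0], [1, 1, 0], [0, 0, 2]]
A^3 = [[0, 0, 2], [0, 0, 2], [2, 2, 0]]
A^4 = [[2, 2, 0], [2, 2, 0], [0, 0, 4]]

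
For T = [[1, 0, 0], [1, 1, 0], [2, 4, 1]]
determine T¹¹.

[[1, 0, 0], [11, 1, 0], [242, 44, 1]]

T = I + N where N = [[0, 0, 0], [1, 0, 0], [2, 4, 0]] is strictly lower-triangular, so N³ = 0.
(I + N)¹¹ = I + 11·N + 55·N² = [[1, 0, 0], [11, 1, 0], [242, 44, 1]].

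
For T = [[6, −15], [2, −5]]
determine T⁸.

T² = T (a projection; rank 1, trace 1), so T⁸ = T.

[[6, −15], [2, −5]]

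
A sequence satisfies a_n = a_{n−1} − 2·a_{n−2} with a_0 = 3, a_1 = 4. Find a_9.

−50

With companion matrix M = [[1, −2], [1, 0]], [a_n, a_{n−1}]ᵀ = M·[a_{n−1}, a_{n−2}]ᵀ, so [a_9, a_8]ᵀ = M⁸·[a_1, a_0]ᵀ.
M⁸ = [[−17, 6], [−3, −14]], giving [a_9, a_8]ᵀ = [[−50], [−54]].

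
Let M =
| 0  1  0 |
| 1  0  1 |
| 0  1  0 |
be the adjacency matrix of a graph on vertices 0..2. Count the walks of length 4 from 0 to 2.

2

The number of length-4 walks from vertex 0 to vertex 2 is entry (0,2) of M⁴, where M is the adjacency matrix.
M² = [[1, 0, 1], [0, 2, 0], [1, 0, 1]]
M³ = [[0, 2, 0], [2, 0, 2], [0, 2, 0]]
M⁴ = [[2, 0, 2], [0, 4, 0], [2, 0, 2]]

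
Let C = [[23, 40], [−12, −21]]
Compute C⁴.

tr C = 2 and det C = −3, so the characteristic polynomial is λ² − (2)λ + (−3) with roots −1 and 3.
Eigenvectors give P = [[5, −2], [−3, 1]] with P⁻¹ = [[−1, −2], [−3, −5]], and C = P·diag(−1, 3)·P⁻¹.
Then C⁴ = P·diag(1, 81)·P⁻¹ = [[5, −162], [−3, 81]] · [[−1, −2], [−3, −5]] = [[481, 800], [−240, −399]].

[[481, 800], [−240, −399]]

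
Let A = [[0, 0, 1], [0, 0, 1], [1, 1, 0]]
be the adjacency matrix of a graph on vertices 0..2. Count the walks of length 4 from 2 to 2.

The number of length-4 walks from vertex 2 to vertex 2 is entry (2,2) of A⁴, where A is the adjacency matrix.
A² = [[1, 1, 0], [1, 1, 0], [0, 0, 2]]
A³ = [[0, 0, 2], [0, 0, 2], [2, 2, 0]]
A⁴ = [[2, 2, 0], [2, 2, 0], [0, 0, 4]]

4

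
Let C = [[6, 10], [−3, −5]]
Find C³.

C² = C (a projection; rank 1, trace 1), so C³ = C.

[[6, 10], [−3, −5]]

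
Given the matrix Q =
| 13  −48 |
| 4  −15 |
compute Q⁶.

tr Q = −2 and det Q = −3, so the characteristic polynomial is λ² − (−2)λ + (−3) with roots −3 and 1.
Eigenvectors give P = [[3, 4], [1, 1]] with P⁻¹ = [[−1, 4], [1, −3]], and Q = P·diag(−3, 1)·P⁻¹.
Then Q⁶ = P·diag(729, 1)·P⁻¹ = [[2187, 4], [729, 1]] · [[−1, 4], [1, −3]] = [[−2183, 8736], [−728, 2913]].

[[−2183, 8736], [−728, 2913]]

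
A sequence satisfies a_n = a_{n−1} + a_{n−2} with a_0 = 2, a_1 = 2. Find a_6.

26

With companion matrix Q = [[1, 1], [1, 0]], [a_n, a_{n−1}]ᵀ = Q·[a_{n−1}, a_{n−2}]ᵀ, so [a_6, a_5]ᵀ = Q⁵·[a_1, a_0]ᵀ.
Q⁵ = [[8, 5], [5, 3]], giving [a_6, a_5]ᵀ = [[26], [16]].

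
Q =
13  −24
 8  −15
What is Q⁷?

[[6565, −13128], [4376, −8751]]

tr Q = −2 and det Q = −3, so the characteristic polynomial is λ² − (−2)λ + (−3) with roots 1 and −3.
Eigenvectors give P = [[2, −3], [1, −2]] with P⁻¹ = [[2, −3], [1, −2]], and Q = P·diag(1, −3)·P⁻¹.
Then Q⁷ = P·diag(1, −2187)·P⁻¹ = [[2, 6561], [1, 4374]] · [[2, −3], [1, −2]] = [[6565, −13128], [4376, −8751]].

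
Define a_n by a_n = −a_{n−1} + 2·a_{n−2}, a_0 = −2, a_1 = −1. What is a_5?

9

With companion matrix Q = [[−1, 2], [1, 0]], [a_n, a_{n−1}]ᵀ = Q·[a_{n−1}, a_{n−2}]ᵀ, so [a_5, a_4]ᵀ = Q⁴·[a_1, a_0]ᵀ.
Q⁴ = [[11, −10], [−5, 6]], giving [a_5, a_4]ᵀ = [[9], [−7]].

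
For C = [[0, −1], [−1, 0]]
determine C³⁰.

C² = I (check: tr C = 0 and det C = −1), so C³⁰ = I since 30 is even.

[[1, 0], [0, 1]]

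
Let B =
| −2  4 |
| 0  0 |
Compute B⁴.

B² = [[4, −8], [0, 0]]
B³ = [[−8, 16], [0, 0]]
B⁴ = [[16, −32], [0, 0]]

[[16, −32], [0, 0]]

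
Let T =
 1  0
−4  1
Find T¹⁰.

T = I + N where N = [[0, 0], [−4, 0]] is strictly lower-triangular, so N² = 0.
(I + N)¹⁰ = I + 10·N = [[1, 0], [−40, 1]].

[[1, 0], [−40, 1]]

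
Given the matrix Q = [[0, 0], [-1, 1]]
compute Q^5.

Q² = Q (a projection; rank 1, trace 1), so Q^5 = Q.

[[0, 0], [-1, 1]]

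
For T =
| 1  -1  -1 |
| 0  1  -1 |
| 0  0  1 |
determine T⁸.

[[1, -8, 20], [0, 1, -8], [0, 0, 1]]

T = I + N where N = [[0, -1, -1], [0, 0, -1], [0, 0, 0]] is strictly upper-triangular, so N³ = 0.
(I + N)⁸ = I + 8·N + 28·N² = [[1, -8, 20], [0, 1, -8], [0, 0, 1]].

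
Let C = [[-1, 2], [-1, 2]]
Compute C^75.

C² = C (a projection; rank 1, trace 1), so C^75 = C.

[[-1, 2], [-1, 2]]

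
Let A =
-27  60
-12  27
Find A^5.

tr A = 0 and det A = -9, so the characteristic polynomial is λ² − (0)λ + (-9) with roots -3 and 3.
Eigenvectors give P = [[5, 2], [2, 1]] with P⁻¹ = [[1, -2], [-2, 5]], and A = P·diag(-3, 3)·P⁻¹.
Then A^5 = P·diag(-243, 243)·P⁻¹ = [[-1215, 486], [-486, 243]] · [[1, -2], [-2, 5]] = [[-2187, 4860], [-972, 2187]].

[[-2187, 4860], [-972, 2187]]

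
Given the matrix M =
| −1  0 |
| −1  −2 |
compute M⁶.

[[1, 0], [63, 64]]

tr M = −3 and det M = 2, so the characteristic polynomial is λ² − (−3)λ + (2) with roots −1 and −2.
Eigenvectors give P = [[−1, 0], [1, 1]] with P⁻¹ = [[−1, 0], [1, 1]], and M = P·diag(−1, −2)·P⁻¹.
Then M⁶ = P·diag(1, 64)·P⁻¹ = [[−1, 0], [1, 64]] · [[−1, 0], [1, 1]] = [[1, 0], [63, 64]].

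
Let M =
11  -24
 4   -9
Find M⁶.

[[2185, -4368], [728, -1455]]

tr M = 2 and det M = -3, so the characteristic polynomial is λ² − (2)λ + (-3) with roots 3 and -1.
Eigenvectors give P = [[3, -2], [1, -1]] with P⁻¹ = [[1, -2], [1, -3]], and M = P·diag(3, -1)·P⁻¹.
Then M⁶ = P·diag(729, 1)·P⁻¹ = [[2187, -2], [729, -1]] · [[1, -2], [1, -3]] = [[2185, -4368], [728, -1455]].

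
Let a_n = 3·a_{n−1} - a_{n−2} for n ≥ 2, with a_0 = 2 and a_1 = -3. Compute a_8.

-3715

With companion matrix B = [[3, -1], [1, 0]], [a_n, a_{n−1}]ᵀ = B·[a_{n−1}, a_{n−2}]ᵀ, so [a_8, a_7]ᵀ = B⁷·[a_1, a_0]ᵀ.
B⁷ = [[987, -377], [377, -144]], giving [a_8, a_7]ᵀ = [[-3715], [-1419]].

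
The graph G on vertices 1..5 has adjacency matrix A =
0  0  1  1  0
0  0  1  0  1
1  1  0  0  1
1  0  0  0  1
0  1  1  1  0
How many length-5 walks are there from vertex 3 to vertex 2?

The number of length-5 walks from vertex 3 to vertex 2 is entry (3,2) of A⁵, where A is the adjacency matrix.
A² = [[2, 1, 0, 0, 2], [1, 2, 1, 1, 1], [0, 1, 3, 2, 1], [0, 1, 2, 2, 0], [2, 1, 1, 0, 3]]
A³ = [[0, 2, 5, 4, 1], [2, 2, 4, 2, 4], [5, 4, 2, 1, 6], [4, 2, 1, 0, 5], [1, 4, 6, 5, 2]]
A⁴ = [[9, 6, 3, 1, 11], [6, 8, 8, 6, 8], [3, 8, 15, 11, 7], [1, 6, 11, 9, 3], [11, 8, 7, 3, 15]]
A⁵ = [[4, 14, 26, 20, 10], [14, 16, 22, 14, 22], [26, 22, 18, 10, 34], [20, 14, 10, 4, 26], [10, 22, 34, 26, 18]]

22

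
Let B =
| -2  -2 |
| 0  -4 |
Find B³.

[[-8, -56], [0, -64]]

B² = [[4, 12], [0, 16]]
B³ = [[-8, -56], [0, -64]]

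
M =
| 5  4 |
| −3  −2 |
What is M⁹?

[[2045, 2044], [−1533, −1532]]

tr M = 3 and det M = 2, so the characteristic polynomial is λ² − (3)λ + (2) with roots 2 and 1.
Eigenvectors give P = [[4, −1], [−3, 1]] with P⁻¹ = [[1, 1], [3, 4]], and M = P·diag(2, 1)·P⁻¹.
Then M⁹ = P·diag(512, 1)·P⁻¹ = [[2048, −1], [−1536, 1]] · [[1, 1], [3, 4]] = [[2045, 2044], [−1533, −1532]].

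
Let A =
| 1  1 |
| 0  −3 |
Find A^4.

[[1, −20], [0, 81]]

A^2 = [[1, −2], [0, 9]]
A^3 = [[1, 7], [0, −27]]
A^4 = [[1, −20], [0, 81]]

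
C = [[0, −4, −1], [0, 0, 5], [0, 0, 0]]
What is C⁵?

C is strictly triangular, hence nilpotent: C³ = 0, so C⁵ = 0.

[[0, 0, 0], [0, 0, 0], [0, 0, 0]]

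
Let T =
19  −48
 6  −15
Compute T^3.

tr T = 4 and det T = 3, so the characteristic polynomial is λ² − (4)λ + (3) with roots 3 and 1.
Eigenvectors give P = [[3, −8], [1, −3]] with P⁻¹ = [[3, −8], [1, −3]], and T = P·diag(3, 1)·P⁻¹.
Then T^3 = P·diag(27, 1)·P⁻¹ = [[81, −8], [27, −3]] · [[3, −8], [1, −3]] = [[235, −624], [78, −207]].

[[235, −624], [78, −207]]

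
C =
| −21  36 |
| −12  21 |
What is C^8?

[[6561, 0], [0, 6561]]

tr C = 0 and det C = −9, so the characteristic polynomial is λ² − (0)λ + (−9) with roots 3 and −3.
Eigenvectors give P = [[−3, 2], [−2, 1]] with P⁻¹ = [[1, −2], [2, −3]], and C = P·diag(3, −3)·P⁻¹.
Then C^8 = P·diag(6561, 6561)·P⁻¹ = [[−19683, 13122], [−13122, 6561]] · [[1, −2], [2, −3]] = [[6561, 0], [0, 6561]].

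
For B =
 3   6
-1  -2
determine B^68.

B² = B (a projection; rank 1, trace 1), so B^68 = B.

[[3, 6], [-1, -2]]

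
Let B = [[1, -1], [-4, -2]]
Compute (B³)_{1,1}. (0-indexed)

B² = [[5, 1], [4, 8]]
B³ = [[1, -7], [-28, -20]]

-20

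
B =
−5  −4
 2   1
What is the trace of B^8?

tr B = −4 and det B = 3, so the characteristic polynomial is λ² − (−4)λ + (3) with roots −1 and −3.
Eigenvectors give P = [[−1, 2], [1, −1]] with P⁻¹ = [[1, 2], [1, 1]], and B = P·diag(−1, −3)·P⁻¹.
Then B^8 = P·diag(1, 6561)·P⁻¹ = [[−1, 13122], [1, −6561]] · [[1, 2], [1, 1]] = [[13121, 13120], [−6560, −6559]].

6562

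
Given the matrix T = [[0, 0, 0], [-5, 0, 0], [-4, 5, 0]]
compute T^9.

T is strictly triangular, hence nilpotent: T^3 = 0, so T^9 = 0.

[[0, 0, 0], [0, 0, 0], [0, 0, 0]]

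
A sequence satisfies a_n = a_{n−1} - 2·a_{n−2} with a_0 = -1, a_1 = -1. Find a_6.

With companion matrix Q = [[1, -2], [1, 0]], [a_n, a_{n−1}]ᵀ = Q·[a_{n−1}, a_{n−2}]ᵀ, so [a_6, a_5]ᵀ = Q⁵·[a_1, a_0]ᵀ.
Q⁵ = [[5, 2], [-1, 6]], giving [a_6, a_5]ᵀ = [[-7], [-5]].

-7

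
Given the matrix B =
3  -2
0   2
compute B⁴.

[[81, -130], [0, 16]]

B² = [[9, -10], [0, 4]]
B³ = [[27, -38], [0, 8]]
B⁴ = [[81, -130], [0, 16]]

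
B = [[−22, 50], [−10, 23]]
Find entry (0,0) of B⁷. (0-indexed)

−9388

tr B = 1 and det B = −6, so the characteristic polynomial is λ² − (1)λ + (−6) with roots 3 and −2.
Eigenvectors give P = [[2, 5], [1, 2]] with P⁻¹ = [[−2, 5], [1, −2]], and B = P·diag(3, −2)·P⁻¹.
Then B⁷ = P·diag(2187, −128)·P⁻¹ = [[4374, −640], [2187, −256]] · [[−2, 5], [1, −2]] = [[−9388, 23150], [−4630, 11447]].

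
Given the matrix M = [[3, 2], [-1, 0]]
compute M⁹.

[[1023, 1022], [-511, -510]]

tr M = 3 and det M = 2, so the characteristic polynomial is λ² − (3)λ + (2) with roots 1 and 2.
Eigenvectors give P = [[1, -2], [-1, 1]] with P⁻¹ = [[-1, -2], [-1, -1]], and M = P·diag(1, 2)·P⁻¹.
Then M⁹ = P·diag(1, 512)·P⁻¹ = [[1, -1024], [-1, 512]] · [[-1, -2], [-1, -1]] = [[1023, 1022], [-511, -510]].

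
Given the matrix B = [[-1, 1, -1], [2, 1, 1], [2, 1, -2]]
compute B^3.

B^2 = [[1, -1, 4], [2, 4, -3], [-4, 1, 3]]
B^3 = [[5, 4, -10], [0, 3, 8], [12, 0, -1]]

[[5, 4, -10], [0, 3, 8], [12, 0, -1]]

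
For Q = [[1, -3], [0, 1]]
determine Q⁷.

[[1, -21], [0, 1]]

Q = I + N where N = [[0, -3], [0, 0]] is strictly upper-triangular, so N² = 0.
(I + N)⁷ = I + 7·N = [[1, -21], [0, 1]].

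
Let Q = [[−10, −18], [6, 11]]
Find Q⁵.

tr Q = 1 and det Q = −2, so the characteristic polynomial is λ² − (1)λ + (−2) with roots 2 and −1.
Eigenvectors give P = [[−3, −2], [2, 1]] with P⁻¹ = [[1, 2], [−2, −3]], and Q = P·diag(2, −1)·P⁻¹.
Then Q⁵ = P·diag(32, −1)·P⁻¹ = [[−96, 2], [64, −1]] · [[1, 2], [−2, −3]] = [[−100, −198], [66, 131]].

[[−100, −198], [66, 131]]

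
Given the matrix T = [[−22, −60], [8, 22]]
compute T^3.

tr T = 0 and det T = −4, so the characteristic polynomial is λ² − (0)λ + (−4) with roots 2 and −2.
Eigenvectors give P = [[−5, 3], [2, −1]] with P⁻¹ = [[1, 3], [2, 5]], and T = P·diag(2, −2)·P⁻¹.
Then T^3 = P·diag(8, −8)·P⁻¹ = [[−40, −24], [16, 8]] · [[1, 3], [2, 5]] = [[−88, −240], [32, 88]].

[[−88, −240], [32, 88]]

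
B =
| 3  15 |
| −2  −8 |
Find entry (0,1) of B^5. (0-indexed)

3165

tr B = −5 and det B = 6, so the characteristic polynomial is λ² − (−5)λ + (6) with roots −3 and −2.
Eigenvectors give P = [[−5, 3], [2, −1]] with P⁻¹ = [[1, 3], [2, 5]], and B = P·diag(−3, −2)·P⁻¹.
Then B^5 = P·diag(−243, −32)·P⁻¹ = [[1215, −96], [−486, 32]] · [[1, 3], [2, 5]] = [[1023, 3165], [−422, −1298]].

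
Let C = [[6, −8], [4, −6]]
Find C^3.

tr C = 0 and det C = −4, so the characteristic polynomial is λ² − (0)λ + (−4) with roots 2 and −2.
Eigenvectors give P = [[2, 1], [1, 1]] with P⁻¹ = [[1, −1], [−1, 2]], and C = P·diag(2, −2)·P⁻¹.
Then C^3 = P·diag(8, −8)·P⁻¹ = [[16, −8], [8, −8]] · [[1, −1], [−1, 2]] = [[24, −32], [16, −24]].

[[24, −32], [16, −24]]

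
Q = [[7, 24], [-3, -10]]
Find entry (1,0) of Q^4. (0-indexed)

tr Q = -3 and det Q = 2, so the characteristic polynomial is λ² − (-3)λ + (2) with roots -2 and -1.
Eigenvectors give P = [[-8, -3], [3, 1]] with P⁻¹ = [[1, 3], [-3, -8]], and Q = P·diag(-2, -1)·P⁻¹.
Then Q^4 = P·diag(16, 1)·P⁻¹ = [[-128, -3], [48, 1]] · [[1, 3], [-3, -8]] = [[-119, -360], [45, 136]].

45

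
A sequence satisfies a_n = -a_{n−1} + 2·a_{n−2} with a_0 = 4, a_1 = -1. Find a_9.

-851

With companion matrix B = [[-1, 2], [1, 0]], [a_n, a_{n−1}]ᵀ = B·[a_{n−1}, a_{n−2}]ᵀ, so [a_9, a_8]ᵀ = B⁸·[a_1, a_0]ᵀ.
B⁸ = [[171, -170], [-85, 86]], giving [a_9, a_8]ᵀ = [[-851], [429]].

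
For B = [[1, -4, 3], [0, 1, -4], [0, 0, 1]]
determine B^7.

B = I + N where N = [[0, -4, 3], [0, 0, -4], [0, 0, 0]] is strictly upper-triangular, so N^3 = 0.
(I + N)^7 = I + 7·N + 21·N^2 = [[1, -28, 357], [0, 1, -28], [0, 0, 1]].

[[1, -28, 357], [0, 1, -28], [0, 0, 1]]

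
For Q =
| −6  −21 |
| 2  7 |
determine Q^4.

Q² = Q (a projection; rank 1, trace 1), so Q^4 = Q.

[[−6, −21], [2, 7]]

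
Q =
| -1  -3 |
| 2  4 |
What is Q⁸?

tr Q = 3 and det Q = 2, so the characteristic polynomial is λ² − (3)λ + (2) with roots 1 and 2.
Eigenvectors give P = [[-3, 1], [2, -1]] with P⁻¹ = [[-1, -1], [-2, -3]], and Q = P·diag(1, 2)·P⁻¹.
Then Q⁸ = P·diag(1, 256)·P⁻¹ = [[-3, 256], [2, -256]] · [[-1, -1], [-2, -3]] = [[-509, -765], [510, 766]].

[[-509, -765], [510, 766]]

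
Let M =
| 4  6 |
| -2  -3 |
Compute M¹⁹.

M² = M (a projection; rank 1, trace 1), so M¹⁹ = M.

[[4, 6], [-2, -3]]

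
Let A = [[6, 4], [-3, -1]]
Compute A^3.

[[84, 76], [-57, -49]]

tr A = 5 and det A = 6, so the characteristic polynomial is λ² − (5)λ + (6) with roots 3 and 2.
Eigenvectors give P = [[4, -1], [-3, 1]] with P⁻¹ = [[1, 1], [3, 4]], and A = P·diag(3, 2)·P⁻¹.
Then A^3 = P·diag(27, 8)·P⁻¹ = [[108, -8], [-81, 8]] · [[1, 1], [3, 4]] = [[84, 76], [-57, -49]].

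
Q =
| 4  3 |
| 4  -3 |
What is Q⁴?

[[796, 147], [196, 453]]

Q² = [[28, 3], [4, 21]]
Q³ = [[124, 75], [100, -51]]
Q⁴ = [[796, 147], [196, 453]]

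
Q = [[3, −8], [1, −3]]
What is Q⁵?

[[3, −8], [1, −3]]

Q² = I (check: tr Q = 0 and det Q = −1), so Q⁵ = Q since 5 is odd.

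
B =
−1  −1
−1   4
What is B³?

[[1, −14], [−14, 71]]

B² = [[2, −3], [−3, 17]]
B³ = [[1, −14], [−14, 71]]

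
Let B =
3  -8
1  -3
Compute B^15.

[[3, -8], [1, -3]]

B² = I (check: tr B = 0 and det B = -1), so B^15 = B since 15 is odd.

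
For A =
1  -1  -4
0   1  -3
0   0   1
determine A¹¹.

[[1, -11, 121], [0, 1, -33], [0, 0, 1]]

A = I + N where N = [[0, -1, -4], [0, 0, -3], [0, 0, 0]] is strictly upper-triangular, so N³ = 0.
(I + N)¹¹ = I + 11·N + 55·N² = [[1, -11, 121], [0, 1, -33], [0, 0, 1]].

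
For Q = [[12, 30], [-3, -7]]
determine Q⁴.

[[666, 1950], [-195, -569]]

tr Q = 5 and det Q = 6, so the characteristic polynomial is λ² − (5)λ + (6) with roots 2 and 3.
Eigenvectors give P = [[3, 10], [-1, -3]] with P⁻¹ = [[-3, -10], [1, 3]], and Q = P·diag(2, 3)·P⁻¹.
Then Q⁴ = P·diag(16, 81)·P⁻¹ = [[48, 810], [-16, -243]] · [[-3, -10], [1, 3]] = [[666, 1950], [-195, -569]].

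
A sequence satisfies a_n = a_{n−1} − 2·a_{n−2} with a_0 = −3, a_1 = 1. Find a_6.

−1

With companion matrix A = [[1, −2], [1, 0]], [a_n, a_{n−1}]ᵀ = A·[a_{n−1}, a_{n−2}]ᵀ, so [a_6, a_5]ᵀ = A⁵·[a_1, a_0]ᵀ.
A⁵ = [[5, 2], [−1, 6]], giving [a_6, a_5]ᵀ = [[−1], [−19]].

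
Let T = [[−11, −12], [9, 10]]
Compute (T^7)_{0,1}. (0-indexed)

−516

tr T = −1 and det T = −2, so the characteristic polynomial is λ² − (−1)λ + (−2) with roots −2 and 1.
Eigenvectors give P = [[4, −1], [−3, 1]] with P⁻¹ = [[1, 1], [3, 4]], and T = P·diag(−2, 1)·P⁻¹.
Then T^7 = P·diag(−128, 1)·P⁻¹ = [[−512, −1], [384, 1]] · [[1, 1], [3, 4]] = [[−515, −516], [387, 388]].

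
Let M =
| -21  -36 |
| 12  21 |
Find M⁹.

tr M = 0 and det M = -9, so the characteristic polynomial is λ² − (0)λ + (-9) with roots -3 and 3.
Eigenvectors give P = [[-2, -3], [1, 2]] with P⁻¹ = [[-2, -3], [1, 2]], and M = P·diag(-3, 3)·P⁻¹.
Then M⁹ = P·diag(-19683, 19683)·P⁻¹ = [[39366, -59049], [-19683, 39366]] · [[-2, -3], [1, 2]] = [[-137781, -236196], [78732, 137781]].

[[-137781, -236196], [78732, 137781]]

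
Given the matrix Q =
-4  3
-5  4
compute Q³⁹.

[[-4, 3], [-5, 4]]

Q² = I (check: tr Q = 0 and det Q = -1), so Q³⁹ = Q since 39 is odd.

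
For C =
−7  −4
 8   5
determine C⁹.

[[−39367, −19684], [39368, 19685]]

tr C = −2 and det C = −3, so the characteristic polynomial is λ² − (−2)λ + (−3) with roots 1 and −3.
Eigenvectors give P = [[−1, −1], [2, 1]] with P⁻¹ = [[1, 1], [−2, −1]], and C = P·diag(1, −3)·P⁻¹.
Then C⁹ = P·diag(1, −19683)·P⁻¹ = [[−1, 19683], [2, −19683]] · [[1, 1], [−2, −1]] = [[−39367, −19684], [39368, 19685]].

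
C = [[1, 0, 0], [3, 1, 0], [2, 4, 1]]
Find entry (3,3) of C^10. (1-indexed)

C = I + N where N = [[0, 0, 0], [3, 0, 0], [2, 4, 0]] is strictly lower-triangular, so N^3 = 0.
(I + N)^10 = I + 10·N + 45·N^2 = [[1, 0, 0], [30, 1, 0], [560, 40, 1]].

1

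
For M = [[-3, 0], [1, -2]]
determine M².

[[9, 0], [-5, 4]]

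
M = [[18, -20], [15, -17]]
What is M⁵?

tr M = 1 and det M = -6, so the characteristic polynomial is λ² − (1)λ + (-6) with roots 3 and -2.
Eigenvectors give P = [[-4, -1], [-3, -1]] with P⁻¹ = [[-1, 1], [3, -4]], and M = P·diag(3, -2)·P⁻¹.
Then M⁵ = P·diag(243, -32)·P⁻¹ = [[-972, 32], [-729, 32]] · [[-1, 1], [3, -4]] = [[1068, -1100], [825, -857]].

[[1068, -1100], [825, -857]]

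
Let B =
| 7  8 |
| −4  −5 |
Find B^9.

[[39367, 39368], [−19684, −19685]]

tr B = 2 and det B = −3, so the characteristic polynomial is λ² − (2)λ + (−3) with roots 3 and −1.
Eigenvectors give P = [[2, −1], [−1, 1]] with P⁻¹ = [[1, 1], [1, 2]], and B = P·diag(3, −1)·P⁻¹.
Then B^9 = P·diag(19683, −1)·P⁻¹ = [[39366, 1], [−19683, −1]] · [[1, 1], [1, 2]] = [[39367, 39368], [−19684, −19685]].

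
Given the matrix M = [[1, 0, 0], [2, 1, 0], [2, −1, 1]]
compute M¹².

M = I + N where N = [[0, 0, 0], [2, 0, 0], [2, −1, 0]] is strictly lower-triangular, so N³ = 0.
(I + N)¹² = I + 12·N + 66·N² = [[1, 0, 0], [24, 1, 0], [−108, −12, 1]].

[[1, 0, 0], [24, 1, 0], [−108, −12, 1]]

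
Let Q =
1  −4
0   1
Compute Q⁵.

Q = I + N where N = [[0, −4], [0, 0]] is strictly upper-triangular, so N² = 0.
(I + N)⁵ = I + 5·N = [[1, −20], [0, 1]].

[[1, −20], [0, 1]]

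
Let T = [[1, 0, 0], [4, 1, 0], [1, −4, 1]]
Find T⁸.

[[1, 0, 0], [32, 1, 0], [−440, −32, 1]]

T = I + N where N = [[0, 0, 0], [4, 0, 0], [1, −4, 0]] is strictly lower-triangular, so N³ = 0.
(I + N)⁸ = I + 8·N + 28·N² = [[1, 0, 0], [32, 1, 0], [−440, −32, 1]].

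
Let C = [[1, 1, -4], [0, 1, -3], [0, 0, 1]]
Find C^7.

C = I + N where N = [[0, 1, -4], [0, 0, -3], [0, 0, 0]] is strictly upper-triangular, so N^3 = 0.
(I + N)^7 = I + 7·N + 21·N^2 = [[1, 7, -91], [0, 1, -21], [0, 0, 1]].

[[1, 7, -91], [0, 1, -21], [0, 0, 1]]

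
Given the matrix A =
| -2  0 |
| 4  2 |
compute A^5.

tr A = 0 and det A = -4, so the characteristic polynomial is λ² − (0)λ + (-4) with roots -2 and 2.
Eigenvectors give P = [[-1, 0], [1, 1]] with P⁻¹ = [[-1, 0], [1, 1]], and A = P·diag(-2, 2)·P⁻¹.
Then A^5 = P·diag(-32, 32)·P⁻¹ = [[32, 0], [-32, 32]] · [[-1, 0], [1, 1]] = [[-32, 0], [64, 32]].

[[-32, 0], [64, 32]]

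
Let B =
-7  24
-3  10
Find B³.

[[-55, 168], [-21, 64]]

tr B = 3 and det B = 2, so the characteristic polynomial is λ² − (3)λ + (2) with roots 1 and 2.
Eigenvectors give P = [[-3, 8], [-1, 3]] with P⁻¹ = [[-3, 8], [-1, 3]], and B = P·diag(1, 2)·P⁻¹.
Then B³ = P·diag(1, 8)·P⁻¹ = [[-3, 64], [-1, 24]] · [[-3, 8], [-1, 3]] = [[-55, 168], [-21, 64]].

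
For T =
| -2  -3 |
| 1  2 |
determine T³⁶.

[[1, 0], [0, 1]]

T² = I (check: tr T = 0 and det T = -1), so T³⁶ = I since 36 is even.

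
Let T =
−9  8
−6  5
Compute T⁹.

tr T = −4 and det T = 3, so the characteristic polynomial is λ² − (−4)λ + (3) with roots −1 and −3.
Eigenvectors give P = [[−1, −4], [−1, −3]] with P⁻¹ = [[3, −4], [−1, 1]], and T = P·diag(−1, −3)·P⁻¹.
Then T⁹ = P·diag(−1, −19683)·P⁻¹ = [[1, 78732], [1, 59049]] · [[3, −4], [−1, 1]] = [[−78729, 78728], [−59046, 59045]].

[[−78729, 78728], [−59046, 59045]]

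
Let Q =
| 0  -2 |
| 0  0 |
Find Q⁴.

Q is strictly triangular, hence nilpotent: Q² = 0, so Q⁴ = 0.

[[0, 0], [0, 0]]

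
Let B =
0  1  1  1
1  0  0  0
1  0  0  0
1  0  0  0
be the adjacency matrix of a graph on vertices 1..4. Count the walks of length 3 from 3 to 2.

0

The number of length-3 walks from vertex 3 to vertex 2 is entry (3,2) of B³, where B is the adjacency matrix.
B² = [[3, 0, 0, 0], [0, 1, 1, 1], [0, 1, 1, 1], [0, 1, 1, 1]]
B³ = [[0, 3, 3, 3], [3, 0, 0, 0], [3, 0, 0, 0], [3, 0, 0, 0]]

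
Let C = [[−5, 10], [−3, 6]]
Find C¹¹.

[[−5, 10], [−3, 6]]

C² = C (a projection; rank 1, trace 1), so C¹¹ = C.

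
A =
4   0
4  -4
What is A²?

[[16, 0], [0, 16]]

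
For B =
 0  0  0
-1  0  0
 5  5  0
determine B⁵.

B is strictly triangular, hence nilpotent: B³ = 0, so B⁵ = 0.

[[0, 0, 0], [0, 0, 0], [0, 0, 0]]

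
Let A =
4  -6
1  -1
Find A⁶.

tr A = 3 and det A = 2, so the characteristic polynomial is λ² − (3)λ + (2) with roots 1 and 2.
Eigenvectors give P = [[-2, -3], [-1, -1]] with P⁻¹ = [[1, -3], [-1, 2]], and A = P·diag(1, 2)·P⁻¹.
Then A⁶ = P·diag(1, 64)·P⁻¹ = [[-2, -192], [-1, -64]] · [[1, -3], [-1, 2]] = [[190, -378], [63, -125]].

[[190, -378], [63, -125]]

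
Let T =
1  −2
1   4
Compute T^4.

tr T = 5 and det T = 6, so the characteristic polynomial is λ² − (5)λ + (6) with roots 2 and 3.
Eigenvectors give P = [[−2, −1], [1, 1]] with P⁻¹ = [[−1, −1], [1, 2]], and T = P·diag(2, 3)·P⁻¹.
Then T^4 = P·diag(16, 81)·P⁻¹ = [[−32, −81], [16, 81]] · [[−1, −1], [1, 2]] = [[−49, −130], [65, 146]].

[[−49, −130], [65, 146]]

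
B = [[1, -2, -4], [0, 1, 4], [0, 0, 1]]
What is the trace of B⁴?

B = I + N where N = [[0, -2, -4], [0, 0, 4], [0, 0, 0]] is strictly upper-triangular, so N³ = 0.
(I + N)⁴ = I + 4·N + 6·N² = [[1, -8, -64], [0, 1, 16], [0, 0, 1]].

3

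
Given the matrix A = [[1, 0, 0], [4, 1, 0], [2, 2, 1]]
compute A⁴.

[[1, 0, 0], [16, 1, 0], [56, 8, 1]]

A = I + N where N = [[0, 0, 0], [4, 0, 0], [2, 2, 0]] is strictly lower-triangular, so N³ = 0.
(I + N)⁴ = I + 4·N + 6·N² = [[1, 0, 0], [16, 1, 0], [56, 8, 1]].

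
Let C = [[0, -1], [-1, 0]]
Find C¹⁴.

C² = I (check: tr C = 0 and det C = -1), so C¹⁴ = I since 14 is even.

[[1, 0], [0, 1]]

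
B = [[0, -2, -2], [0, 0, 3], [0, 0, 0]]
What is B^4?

B is strictly triangular, hence nilpotent: B^3 = 0, so B^4 = 0.

[[0, 0, 0], [0, 0, 0], [0, 0, 0]]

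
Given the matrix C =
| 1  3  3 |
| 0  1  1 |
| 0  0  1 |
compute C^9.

[[1, 27, 135], [0, 1, 9], [0, 0, 1]]

C = I + N where N = [[0, 3, 3], [0, 0, 1], [0, 0, 0]] is strictly upper-triangular, so N^3 = 0.
(I + N)^9 = I + 9·N + 36·N^2 = [[1, 27, 135], [0, 1, 9], [0, 0, 1]].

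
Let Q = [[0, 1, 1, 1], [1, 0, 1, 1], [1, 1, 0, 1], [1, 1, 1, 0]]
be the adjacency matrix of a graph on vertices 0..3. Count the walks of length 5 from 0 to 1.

The number of length-5 walks from vertex 0 to vertex 1 is entry (0,1) of Q⁵, where Q is the adjacency matrix.
Q² = [[3, 2, 2, 2], [2, 3, 2, 2], [2, 2, 3, 2], [2, 2, 2, 3]]
Q³ = [[6, 7, 7, 7], [7, 6, 7, 7], [7, 7, 6, 7], [7, 7, 7, 6]]
Q⁴ = [[21, 20, 20, 20], [20, 21, 20, 20], [20, 20, 21, 20], [20, 20, 20, 21]]
Q⁵ = [[60, 61, 61, 61], [61, 60, 61, 61], [61, 61, 60, 61], [61, 61, 61, 60]]

61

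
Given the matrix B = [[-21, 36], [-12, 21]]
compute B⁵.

[[-1701, 2916], [-972, 1701]]

tr B = 0 and det B = -9, so the characteristic polynomial is λ² − (0)λ + (-9) with roots 3 and -3.
Eigenvectors give P = [[-3, 2], [-2, 1]] with P⁻¹ = [[1, -2], [2, -3]], and B = P·diag(3, -3)·P⁻¹.
Then B⁵ = P·diag(243, -243)·P⁻¹ = [[-729, -486], [-486, -243]] · [[1, -2], [2, -3]] = [[-1701, 2916], [-972, 1701]].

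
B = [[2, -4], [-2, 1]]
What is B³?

[[48, -60], [-30, 33]]

B² = [[12, -12], [-6, 9]]
B³ = [[48, -60], [-30, 33]]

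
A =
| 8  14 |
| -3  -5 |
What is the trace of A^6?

65

tr A = 3 and det A = 2, so the characteristic polynomial is λ² − (3)λ + (2) with roots 2 and 1.
Eigenvectors give P = [[7, -2], [-3, 1]] with P⁻¹ = [[1, 2], [3, 7]], and A = P·diag(2, 1)·P⁻¹.
Then A^6 = P·diag(64, 1)·P⁻¹ = [[448, -2], [-192, 1]] · [[1, 2], [3, 7]] = [[442, 882], [-189, -377]].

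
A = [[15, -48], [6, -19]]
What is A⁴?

[[-639, 1920], [-240, 721]]

tr A = -4 and det A = 3, so the characteristic polynomial is λ² − (-4)λ + (3) with roots -3 and -1.
Eigenvectors give P = [[-8, 3], [-3, 1]] with P⁻¹ = [[1, -3], [3, -8]], and A = P·diag(-3, -1)·P⁻¹.
Then A⁴ = P·diag(81, 1)·P⁻¹ = [[-648, 3], [-243, 1]] · [[1, -3], [3, -8]] = [[-639, 1920], [-240, 721]].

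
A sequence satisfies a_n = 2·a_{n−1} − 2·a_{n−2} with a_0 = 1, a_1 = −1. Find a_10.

−64

With companion matrix C = [[2, −2], [1, 0]], [a_n, a_{n−1}]ᵀ = C·[a_{n−1}, a_{n−2}]ᵀ, so [a_10, a_9]ᵀ = C^9·[a_1, a_0]ᵀ.
C^9 = [[32, −32], [16, 0]], giving [a_10, a_9]ᵀ = [[−64], [−16]].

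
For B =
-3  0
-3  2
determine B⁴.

[[81, 0], [39, 16]]

B² = [[9, 0], [3, 4]]
B³ = [[-27, 0], [-21, 8]]
B⁴ = [[81, 0], [39, 16]]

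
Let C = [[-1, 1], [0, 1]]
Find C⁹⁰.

C² = I (check: tr C = 0 and det C = -1), so C⁹⁰ = I since 90 is even.

[[1, 0], [0, 1]]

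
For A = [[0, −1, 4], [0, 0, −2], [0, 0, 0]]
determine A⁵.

A is strictly triangular, hence nilpotent: A³ = 0, so A⁵ = 0.

[[0, 0, 0], [0, 0, 0], [0, 0, 0]]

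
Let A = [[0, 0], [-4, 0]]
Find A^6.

[[0, 0], [0, 0]]

A is strictly triangular, hence nilpotent: A^2 = 0, so A^6 = 0.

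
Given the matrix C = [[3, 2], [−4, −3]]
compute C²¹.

C² = I (check: tr C = 0 and det C = −1), so C²¹ = C since 21 is odd.

[[3, 2], [−4, −3]]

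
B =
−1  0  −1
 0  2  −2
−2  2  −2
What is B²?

[[3, −2, 3], [4, 0, 0], [6, 0, 2]]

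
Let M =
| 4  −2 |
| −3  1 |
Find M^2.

[[22, −10], [−15, 7]]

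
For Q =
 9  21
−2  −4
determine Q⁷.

[[14541, 43239], [−4118, −12226]]

tr Q = 5 and det Q = 6, so the characteristic polynomial is λ² − (5)λ + (6) with roots 3 and 2.
Eigenvectors give P = [[7, −3], [−2, 1]] with P⁻¹ = [[1, 3], [2, 7]], and Q = P·diag(3, 2)·P⁻¹.
Then Q⁷ = P·diag(2187, 128)·P⁻¹ = [[15309, −384], [−4374, 128]] · [[1, 3], [2, 7]] = [[14541, 43239], [−4118, −12226]].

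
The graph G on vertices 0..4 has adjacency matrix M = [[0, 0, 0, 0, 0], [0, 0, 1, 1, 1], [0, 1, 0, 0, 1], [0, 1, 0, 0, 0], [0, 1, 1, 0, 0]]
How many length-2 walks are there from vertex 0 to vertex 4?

0

The number of length-2 walks from vertex 0 to vertex 4 is entry (0,4) of M², where M is the adjacency matrix.
M² = [[0, 0, 0, 0, 0], [0, 3, 1, 0, 1], [0, 1, 2, 1, 1], [0, 0, 1, 1, 1], [0, 1, 1, 1, 2]]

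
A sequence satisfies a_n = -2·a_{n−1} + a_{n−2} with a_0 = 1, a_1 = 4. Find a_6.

-251

With companion matrix M = [[-2, 1], [1, 0]], [a_n, a_{n−1}]ᵀ = M·[a_{n−1}, a_{n−2}]ᵀ, so [a_6, a_5]ᵀ = M^5·[a_1, a_0]ᵀ.
M^5 = [[-70, 29], [29, -12]], giving [a_6, a_5]ᵀ = [[-251], [104]].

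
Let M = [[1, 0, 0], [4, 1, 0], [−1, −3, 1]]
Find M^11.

M = I + N where N = [[0, 0, 0], [4, 0, 0], [−1, −3, 0]] is strictly lower-triangular, so N^3 = 0.
(I + N)^11 = I + 11·N + 55·N^2 = [[1, 0, 0], [44, 1, 0], [−671, −33, 1]].

[[1, 0, 0], [44, 1, 0], [−671, −33, 1]]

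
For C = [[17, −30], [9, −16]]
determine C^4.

[[91, −150], [45, −74]]

tr C = 1 and det C = −2, so the characteristic polynomial is λ² − (1)λ + (−2) with roots 2 and −1.
Eigenvectors give P = [[−2, −5], [−1, −3]] with P⁻¹ = [[−3, 5], [1, −2]], and C = P·diag(2, −1)·P⁻¹.
Then C^4 = P·diag(16, 1)·P⁻¹ = [[−32, −5], [−16, −3]] · [[−3, 5], [1, −2]] = [[91, −150], [45, −74]].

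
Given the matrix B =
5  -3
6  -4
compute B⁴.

tr B = 1 and det B = -2, so the characteristic polynomial is λ² − (1)λ + (-2) with roots -1 and 2.
Eigenvectors give P = [[-1, 1], [-2, 1]] with P⁻¹ = [[1, -1], [2, -1]], and B = P·diag(-1, 2)·P⁻¹.
Then B⁴ = P·diag(1, 16)·P⁻¹ = [[-1, 16], [-2, 16]] · [[1, -1], [2, -1]] = [[31, -15], [30, -14]].

[[31, -15], [30, -14]]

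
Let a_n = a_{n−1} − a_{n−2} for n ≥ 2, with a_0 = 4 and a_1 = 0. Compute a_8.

With companion matrix T = [[1, −1], [1, 0]], [a_n, a_{n−1}]ᵀ = T·[a_{n−1}, a_{n−2}]ᵀ, so [a_8, a_7]ᵀ = T⁷·[a_1, a_0]ᵀ.
T⁷ = [[1, −1], [1, 0]], giving [a_8, a_7]ᵀ = [[−4], [0]].

−4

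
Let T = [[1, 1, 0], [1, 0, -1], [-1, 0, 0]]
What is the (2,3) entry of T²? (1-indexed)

0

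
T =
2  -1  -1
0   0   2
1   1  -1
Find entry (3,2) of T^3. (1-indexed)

1

T^2 = [[3, -3, -3], [2, 2, -2], [1, -2, 2]]
T^3 = [[3, -6, -6], [2, -4, 4], [4, 1, -7]]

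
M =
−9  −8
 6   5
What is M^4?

tr M = −4 and det M = 3, so the characteristic polynomial is λ² − (−4)λ + (3) with roots −3 and −1.
Eigenvectors give P = [[4, −1], [−3, 1]] with P⁻¹ = [[1, 1], [3, 4]], and M = P·diag(−3, −1)·P⁻¹.
Then M^4 = P·diag(81, 1)·P⁻¹ = [[324, −1], [−243, 1]] · [[1, 1], [3, 4]] = [[321, 320], [−240, −239]].

[[321, 320], [−240, −239]]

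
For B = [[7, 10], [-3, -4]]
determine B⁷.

tr B = 3 and det B = 2, so the characteristic polynomial is λ² − (3)λ + (2) with roots 1 and 2.
Eigenvectors give P = [[-5, -2], [3, 1]] with P⁻¹ = [[1, 2], [-3, -5]], and B = P·diag(1, 2)·P⁻¹.
Then B⁷ = P·diag(1, 128)·P⁻¹ = [[-5, -256], [3, 128]] · [[1, 2], [-3, -5]] = [[763, 1270], [-381, -634]].

[[763, 1270], [-381, -634]]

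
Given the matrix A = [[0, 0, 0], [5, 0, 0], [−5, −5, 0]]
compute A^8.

[[0, 0, 0], [0, 0, 0], [0, 0, 0]]

A is strictly triangular, hence nilpotent: A^3 = 0, so A^8 = 0.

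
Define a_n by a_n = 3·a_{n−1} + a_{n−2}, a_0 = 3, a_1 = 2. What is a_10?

With companion matrix Q = [[3, 1], [1, 0]], [a_n, a_{n−1}]ᵀ = Q·[a_{n−1}, a_{n−2}]ᵀ, so [a_10, a_9]ᵀ = Q^9·[a_1, a_0]ᵀ.
Q^9 = [[42837, 12970], [12970, 3927]], giving [a_10, a_9]ᵀ = [[124584], [37721]].

124584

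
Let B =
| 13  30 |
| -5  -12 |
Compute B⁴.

[[211, 390], [-65, -114]]

tr B = 1 and det B = -6, so the characteristic polynomial is λ² − (1)λ + (-6) with roots -2 and 3.
Eigenvectors give P = [[2, -3], [-1, 1]] with P⁻¹ = [[-1, -3], [-1, -2]], and B = P·diag(-2, 3)·P⁻¹.
Then B⁴ = P·diag(16, 81)·P⁻¹ = [[32, -243], [-16, 81]] · [[-1, -3], [-1, -2]] = [[211, 390], [-65, -114]].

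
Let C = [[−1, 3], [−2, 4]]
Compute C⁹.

tr C = 3 and det C = 2, so the characteristic polynomial is λ² − (3)λ + (2) with roots 2 and 1.
Eigenvectors give P = [[1, 3], [1, 2]] with P⁻¹ = [[−2, 3], [1, −1]], and C = P·diag(2, 1)·P⁻¹.
Then C⁹ = P·diag(512, 1)·P⁻¹ = [[512, 3], [512, 2]] · [[−2, 3], [1, −1]] = [[−1021, 1533], [−1022, 1534]].

[[−1021, 1533], [−1022, 1534]]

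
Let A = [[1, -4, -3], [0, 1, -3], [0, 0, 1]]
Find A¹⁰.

A = I + N where N = [[0, -4, -3], [0, 0, -3], [0, 0, 0]] is strictly upper-triangular, so N³ = 0.
(I + N)¹⁰ = I + 10·N + 45·N² = [[1, -40, 510], [0, 1, -30], [0, 0, 1]].

[[1, -40, 510], [0, 1, -30], [0, 0, 1]]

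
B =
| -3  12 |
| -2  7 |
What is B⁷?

[[-4371, 13116], [-2186, 6559]]

tr B = 4 and det B = 3, so the characteristic polynomial is λ² − (4)λ + (3) with roots 1 and 3.
Eigenvectors give P = [[3, -2], [1, -1]] with P⁻¹ = [[1, -2], [1, -3]], and B = P·diag(1, 3)·P⁻¹.
Then B⁷ = P·diag(1, 2187)·P⁻¹ = [[3, -4374], [1, -2187]] · [[1, -2], [1, -3]] = [[-4371, 13116], [-2186, 6559]].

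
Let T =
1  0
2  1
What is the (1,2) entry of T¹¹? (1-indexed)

0

T = I + N where N = [[0, 0], [2, 0]] is strictly lower-triangular, so N² = 0.
(I + N)¹¹ = I + 11·N = [[1, 0], [22, 1]].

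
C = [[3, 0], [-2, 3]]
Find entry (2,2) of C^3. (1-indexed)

27

C^2 = [[9, 0], [-12, 9]]
C^3 = [[27, 0], [-54, 27]]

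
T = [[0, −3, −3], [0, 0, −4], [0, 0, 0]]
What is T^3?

T is strictly triangular, hence nilpotent: T^3 = 0, so T^3 = 0.

[[0, 0, 0], [0, 0, 0], [0, 0, 0]]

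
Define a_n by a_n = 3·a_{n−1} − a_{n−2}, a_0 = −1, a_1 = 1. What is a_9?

3571

With companion matrix Q = [[3, −1], [1, 0]], [a_n, a_{n−1}]ᵀ = Q·[a_{n−1}, a_{n−2}]ᵀ, so [a_9, a_8]ᵀ = Q⁸·[a_1, a_0]ᵀ.
Q⁸ = [[2584, −987], [987, −377]], giving [a_9, a_8]ᵀ = [[3571], [1364]].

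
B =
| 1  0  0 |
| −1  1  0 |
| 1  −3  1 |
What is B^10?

B = I + N where N = [[0, 0, 0], [−1, 0, 0], [1, −3, 0]] is strictly lower-triangular, so N^3 = 0.
(I + N)^10 = I + 10·N + 45·N^2 = [[1, 0, 0], [−10, 1, 0], [145, −30, 1]].

[[1, 0, 0], [−10, 1, 0], [145, −30, 1]]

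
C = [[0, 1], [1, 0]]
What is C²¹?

C² = I (check: tr C = 0 and det C = −1), so C²¹ = C since 21 is odd.

[[0, 1], [1, 0]]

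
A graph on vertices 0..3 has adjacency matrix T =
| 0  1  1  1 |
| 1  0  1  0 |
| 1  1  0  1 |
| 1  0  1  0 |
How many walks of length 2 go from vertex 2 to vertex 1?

1

The number of length-2 walks from vertex 2 to vertex 1 is entry (2,1) of T², where T is the adjacency matrix.
T² = [[3, 1, 2, 1], [1, 2, 1, 2], [2, 1, 3, 1], [1, 2, 1, 2]]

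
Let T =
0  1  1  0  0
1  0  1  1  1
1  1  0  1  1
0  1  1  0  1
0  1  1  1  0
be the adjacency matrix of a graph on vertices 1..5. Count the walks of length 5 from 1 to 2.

The number of length-5 walks from vertex 1 to vertex 2 is entry (1,2) of T^5, where T is the adjacency matrix.
T^2 = [[2, 1, 1, 2, 2], [1, 4, 3, 2, 2], [1, 3, 4, 2, 2], [2, 2, 2, 3, 2], [2, 2, 2, 2, 3]]
T^3 = [[2, 7, 7, 4, 4], [7, 8, 9, 9, 9], [7, 9, 8, 9, 9], [4, 9, 9, 6, 7], [4, 9, 9, 7, 6]]
T^4 = [[14, 17, 17, 18, 18], [17, 34, 33, 26, 26], [17, 33, 34, 26, 26], [18, 26, 26, 25, 24], [18, 26, 26, 24, 25]]
T^5 = [[34, 67, 67, 52, 52], [67, 102, 103, 93, 93], [67, 103, 102, 93, 93], [52, 93, 93, 76, 77], [52, 93, 93, 77, 76]]

67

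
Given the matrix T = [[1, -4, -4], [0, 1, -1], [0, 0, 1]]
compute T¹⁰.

[[1, -40, 140], [0, 1, -10], [0, 0, 1]]

T = I + N where N = [[0, -4, -4], [0, 0, -1], [0, 0, 0]] is strictly upper-triangular, so N³ = 0.
(I + N)¹⁰ = I + 10·N + 45·N² = [[1, -40, 140], [0, 1, -10], [0, 0, 1]].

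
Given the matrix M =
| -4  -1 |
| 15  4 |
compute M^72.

[[1, 0], [0, 1]]

M² = I (check: tr M = 0 and det M = -1), so M^72 = I since 72 is even.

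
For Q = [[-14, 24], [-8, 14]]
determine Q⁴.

[[16, 0], [0, 16]]

tr Q = 0 and det Q = -4, so the characteristic polynomial is λ² − (0)λ + (-4) with roots 2 and -2.
Eigenvectors give P = [[-3, -2], [-2, -1]] with P⁻¹ = [[1, -2], [-2, 3]], and Q = P·diag(2, -2)·P⁻¹.
Then Q⁴ = P·diag(16, 16)·P⁻¹ = [[-48, -32], [-32, -16]] · [[1, -2], [-2, 3]] = [[16, 0], [0, 16]].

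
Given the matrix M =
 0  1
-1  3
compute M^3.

M^2 = [[-1, 3], [-3, 8]]
M^3 = [[-3, 8], [-8, 21]]

[[-3, 8], [-8, 21]]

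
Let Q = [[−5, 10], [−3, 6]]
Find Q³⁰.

Q² = Q (a projection; rank 1, trace 1), so Q³⁰ = Q.

[[−5, 10], [−3, 6]]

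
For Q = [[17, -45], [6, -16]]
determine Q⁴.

[[91, -225], [30, -74]]

tr Q = 1 and det Q = -2, so the characteristic polynomial is λ² − (1)λ + (-2) with roots 2 and -1.
Eigenvectors give P = [[3, 5], [1, 2]] with P⁻¹ = [[2, -5], [-1, 3]], and Q = P·diag(2, -1)·P⁻¹.
Then Q⁴ = P·diag(16, 1)·P⁻¹ = [[48, 5], [16, 2]] · [[2, -5], [-1, 3]] = [[91, -225], [30, -74]].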